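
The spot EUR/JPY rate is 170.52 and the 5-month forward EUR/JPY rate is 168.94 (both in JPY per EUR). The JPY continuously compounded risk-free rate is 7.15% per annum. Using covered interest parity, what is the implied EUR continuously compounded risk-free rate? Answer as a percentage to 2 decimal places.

9.38%

F = S·e^((r_JPY − r_EUR)T) ⇒ r_EUR = r_JPY − ln(F/S)/T
ln(168.94/170.52) = -0.009309; /(5/12) = -0.022342
r_EUR = 0.0715 + 0.022342 = 0.093842
r_EUR = 9.38%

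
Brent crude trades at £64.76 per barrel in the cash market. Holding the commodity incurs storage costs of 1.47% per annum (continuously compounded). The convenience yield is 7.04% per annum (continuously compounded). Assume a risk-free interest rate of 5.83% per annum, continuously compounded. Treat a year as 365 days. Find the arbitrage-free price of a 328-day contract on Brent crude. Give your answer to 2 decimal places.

Net carry = r + u − y = 0.0583 + 0.0147 − 0.0704 = 0.0026
F = S·e^((r+u−y)T) = 64.76 · e^(0.0026 × 328/365) = 64.76 · e^0.002336
= 64.76 × 1.002339 = £64.91 per barrel

£64.91 per barrel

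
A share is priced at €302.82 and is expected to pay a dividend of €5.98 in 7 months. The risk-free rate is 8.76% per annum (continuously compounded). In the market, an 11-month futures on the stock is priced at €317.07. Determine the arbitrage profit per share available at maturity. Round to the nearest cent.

PV(dividends) I = 5.98·e^(−0.0876·7/12) = 5.6821
Fair futures F* = (S − I)·e^(rT) = (302.82 − 5.6821)·e^0.080300 = 297.1379 × 1.083612 = 321.9822
Market €317.07 < fair 321.9822: forward underpriced → reverse cash-and-carry (short the stock, invest proceeds at r, pay the dividends, go long the forward).
Profit at T = |F_mkt − F*| = |317.07 − 321.9822| = €4.91 per share

€4.91 per share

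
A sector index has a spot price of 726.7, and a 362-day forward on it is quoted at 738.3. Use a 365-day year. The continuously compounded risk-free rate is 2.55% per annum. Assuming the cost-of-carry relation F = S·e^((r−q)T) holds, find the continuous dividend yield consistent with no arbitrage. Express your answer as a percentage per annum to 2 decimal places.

0.95%

From F = S·e^((r−q)T): (r − q) = ln(F/S)/T
ln(738.3/726.7) = ln(1.015963) = 0.015837
(r − q) = 0.015837 / (362/365) = 0.015968
q = r − ln(F/S)/T = 0.0255 − 0.015968 = 0.009532
q = 0.95%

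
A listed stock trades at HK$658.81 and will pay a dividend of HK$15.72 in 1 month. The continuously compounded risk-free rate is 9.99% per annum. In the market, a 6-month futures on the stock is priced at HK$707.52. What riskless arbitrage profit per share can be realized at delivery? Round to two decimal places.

PV(dividends) I = 15.72·e^(−0.0999·1/12) = 15.5897
Fair futures F* = (S − I)·e^(rT) = (658.81 − 15.5897)·e^0.049950 = 643.2203 × 1.051219 = 676.1654
Market HK$707.52 > fair 676.1654: forward overpriced → cash-and-carry (borrow at r, buy the stock and collect the dividends, short the forward).
Profit at T = |F_mkt − F*| = |707.52 − 676.1654| = HK$31.35 per share

HK$31.35 per share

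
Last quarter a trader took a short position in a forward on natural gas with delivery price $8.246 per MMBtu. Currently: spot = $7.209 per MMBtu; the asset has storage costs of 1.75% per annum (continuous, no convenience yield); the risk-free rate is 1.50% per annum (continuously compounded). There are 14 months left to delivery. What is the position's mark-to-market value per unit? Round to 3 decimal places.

Current fair forward for the remaining 14 months: F = S·e^((r + u)·T), (r + u) = 0.0150 + 0.0175 = 0.0325
F = 7.209 · e^(0.0325 × 14/12) = 7.209 × 1.038645 = 7.4876
Value of long forward = (F − K)·e^(−rT) = (7.4876 − 8.246) · e^(−0.0150·14/12)
= -0.7584 × 0.982652 = -0.745
Short position value = −(long value) = $0.745

$0.745 per MMBtu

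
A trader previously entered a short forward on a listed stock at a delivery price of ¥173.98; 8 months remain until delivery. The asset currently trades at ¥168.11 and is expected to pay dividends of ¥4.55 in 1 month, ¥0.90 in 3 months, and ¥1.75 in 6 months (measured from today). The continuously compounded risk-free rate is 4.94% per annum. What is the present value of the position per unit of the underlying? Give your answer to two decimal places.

PV(remaining dividends) I = 4.55·e^(−0.0494·1/12) + 0.90·e^(−0.0494·3/12) + 1.75·e^(−0.0494·6/12) = 7.1276
Current forward F = (S − I)·e^(rT) = (168.11 − 7.1276)·e^(0.0494·8/12) = 160.9824 × 1.033482 = 166.3724
Value (long) = (F − K)·e^(−rT) = (166.3724 − 173.98) × 0.967603 = -7.3611
Short position value = −(long value) = ¥7.36

¥7.36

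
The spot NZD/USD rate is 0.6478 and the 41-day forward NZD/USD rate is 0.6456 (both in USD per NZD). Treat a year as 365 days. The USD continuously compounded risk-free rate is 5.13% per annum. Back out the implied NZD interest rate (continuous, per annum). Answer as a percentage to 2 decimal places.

F = S·e^((r_USD − r_NZD)T) ⇒ r_NZD = r_USD − ln(F/S)/T
ln(0.6456/0.6478) = -0.003402; /(41/365) = -0.030286
r_NZD = 0.0513 + 0.030286 = 0.081586
r_NZD = 8.16%

8.16%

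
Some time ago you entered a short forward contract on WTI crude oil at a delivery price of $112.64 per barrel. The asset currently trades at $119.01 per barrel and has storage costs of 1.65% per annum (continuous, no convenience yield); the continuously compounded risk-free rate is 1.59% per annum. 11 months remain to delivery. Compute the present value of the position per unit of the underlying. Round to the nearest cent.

Current fair forward for the remaining 11 months: F = S·e^((r + u)·T), (r + u) = 0.0159 + 0.0165 = 0.0324
F = 119.01 · e^(0.0324 × 11/12) = 119.01 × 1.030145 = 122.5976
Value of long forward = (F − K)·e^(−rT) = (122.5976 − 112.64) · e^(−0.0159·11/12)
= 9.9576 × 0.985531 = 9.81
Short position value = −(long value) = -$9.81

-$9.81 per barrel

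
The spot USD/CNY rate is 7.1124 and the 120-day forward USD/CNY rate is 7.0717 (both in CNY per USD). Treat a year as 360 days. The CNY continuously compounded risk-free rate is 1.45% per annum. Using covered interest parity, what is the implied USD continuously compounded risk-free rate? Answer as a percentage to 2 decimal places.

3.17%

F = S·e^((r_CNY − r_USD)T) ⇒ r_USD = r_CNY − ln(F/S)/T
ln(7.0717/7.1124) = -0.005739; /(120/360) = -0.017217
r_USD = 0.0145 + 0.017217 = 0.031717
r_USD = 3.17%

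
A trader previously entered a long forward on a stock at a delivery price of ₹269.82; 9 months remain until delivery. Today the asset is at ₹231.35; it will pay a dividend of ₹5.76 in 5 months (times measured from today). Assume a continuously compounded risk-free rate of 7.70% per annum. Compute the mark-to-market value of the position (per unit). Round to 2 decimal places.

PV(remaining dividends) I = 5.76·e^(−0.0770·5/12) = 5.5781
Current forward F = (S − I)·e^(rT) = (231.35 − 5.5781)·e^(0.0770·9/12) = 225.7719 × 1.059450 = 239.1940
Value (long) = (F − K)·e^(−rT) = (239.1940 − 269.82) × 0.943886 = -28.9075
Value = -₹28.91

-₹28.91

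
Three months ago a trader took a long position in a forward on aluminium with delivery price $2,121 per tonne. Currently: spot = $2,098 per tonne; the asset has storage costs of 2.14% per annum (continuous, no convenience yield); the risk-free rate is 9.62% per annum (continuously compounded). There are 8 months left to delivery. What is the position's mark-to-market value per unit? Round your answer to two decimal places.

$138.90 per tonne

Current fair forward for the remaining 8 months: F = S·e^((r + u)·T), (r + u) = 0.0962 + 0.0214 = 0.1176
F = 2098 · e^(0.1176 × 8/12) = 2098 × 1.08155519 = 2269.1028
Value of long forward = (F − K)·e^(−rT) = (2269.1028 − 2121) · e^(−0.0962·8/12)
= 148.1028 × 0.93787994 = 138.90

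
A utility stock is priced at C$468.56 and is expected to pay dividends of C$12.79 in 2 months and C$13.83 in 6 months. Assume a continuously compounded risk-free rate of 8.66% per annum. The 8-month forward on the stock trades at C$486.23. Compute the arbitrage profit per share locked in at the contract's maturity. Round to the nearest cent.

C$17.21 per share

PV(dividends) I = 12.79·e^(−0.0866·2/12) + 13.83·e^(−0.0866·6/12) = 25.8507
Fair forward F* = (S − I)·e^(rT) = (468.56 − 25.8507)·e^0.057733 = 442.7093 × 1.059432 = 469.0204
Market C$486.23 > fair 469.0204: forward overpriced → cash-and-carry (borrow at r, buy the stock and collect the dividends, short the forward).
Profit at T = |F_mkt − F*| = |486.23 − 469.0204| = C$17.21 per share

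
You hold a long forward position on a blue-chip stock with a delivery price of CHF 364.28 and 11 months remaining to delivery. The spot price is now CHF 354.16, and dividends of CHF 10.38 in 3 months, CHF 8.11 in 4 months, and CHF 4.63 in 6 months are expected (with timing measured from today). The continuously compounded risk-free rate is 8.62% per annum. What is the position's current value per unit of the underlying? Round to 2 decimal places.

-CHF 4.92

PV(remaining dividends) I = 10.38·e^(−0.0862·3/12) + 8.11·e^(−0.0862·4/12) + 4.63·e^(−0.0862·6/12) = 22.4737
Current forward F = (S − I)·e^(rT) = (354.16 − 22.4737)·e^(0.0862·11/12) = 331.6863 × 1.082222 = 358.9582
Value (long) = (F − K)·e^(−rT) = (358.9582 − 364.28) × 0.924025 = -4.9175
Value = -CHF 4.92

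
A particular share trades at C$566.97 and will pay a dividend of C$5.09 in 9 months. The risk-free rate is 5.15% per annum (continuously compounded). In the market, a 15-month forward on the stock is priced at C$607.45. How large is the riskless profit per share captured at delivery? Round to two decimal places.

PV(dividends) I = 5.09·e^(−0.0515·9/12) = 4.8971
Fair forward F* = (S − I)·e^(rT) = (566.97 − 4.8971)·e^0.064375 = 562.0729 × 1.066492 = 599.4463
Market C$607.45 > fair 599.4463: forward overpriced → cash-and-carry (borrow at r, buy the stock and collect the dividends, short the forward).
Profit at T = |F_mkt − F*| = |607.45 − 599.4463| = C$8.00 per share

C$8.00 per share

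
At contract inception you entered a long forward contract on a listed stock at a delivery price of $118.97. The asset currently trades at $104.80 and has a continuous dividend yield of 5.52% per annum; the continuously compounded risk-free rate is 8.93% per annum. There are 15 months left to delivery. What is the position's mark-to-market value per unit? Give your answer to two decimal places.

Current fair forward for the remaining 15 months: F = S·e^((r − q)·T), (r − q) = 0.0893 − 0.0552 = 0.0341
F = 104.80 · e^(0.0341 × 15/12) = 104.80 × 1.043546 = 109.3636
Value of long forward = (F − K)·e^(−rT) = (109.3636 − 118.97) · e^(−0.0893·15/12)
= -9.6064 × 0.894380 = -8.59

-$8.59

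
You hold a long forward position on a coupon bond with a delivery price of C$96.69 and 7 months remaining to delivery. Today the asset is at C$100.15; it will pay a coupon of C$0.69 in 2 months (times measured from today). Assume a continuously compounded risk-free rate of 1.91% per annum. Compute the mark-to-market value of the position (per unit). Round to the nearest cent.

PV(remaining coupons) I = 0.69·e^(−0.0191·2/12) = 0.6878
Current forward F = (S − I)·e^(rT) = (100.15 − 0.6878)·e^(0.0191·7/12) = 99.4622 × 1.011204 = 100.5766
Value (long) = (F − K)·e^(−rT) = (100.5766 − 96.69) × 0.988920 = 3.8435
Value = C$3.84

C$3.84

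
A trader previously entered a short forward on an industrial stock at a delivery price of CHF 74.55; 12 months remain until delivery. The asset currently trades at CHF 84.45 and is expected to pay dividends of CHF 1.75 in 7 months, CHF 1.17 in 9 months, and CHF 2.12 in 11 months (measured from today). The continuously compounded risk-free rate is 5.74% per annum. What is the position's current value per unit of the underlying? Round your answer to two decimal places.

-CHF 9.23

PV(remaining dividends) I = 1.75·e^(−0.0574·7/12) + 1.17·e^(−0.0574·9/12) + 2.12·e^(−0.0574·11/12) = 4.8244
Current forward F = (S − I)·e^(rT) = (84.45 − 4.8244)·e^(0.0574·12/12) = 79.6256 × 1.059079 = 84.3298
Value (long) = (F − K)·e^(−rT) = (84.3298 − 74.55) × 0.944216 = 9.2342
Short position value = −(long value) = -CHF 9.23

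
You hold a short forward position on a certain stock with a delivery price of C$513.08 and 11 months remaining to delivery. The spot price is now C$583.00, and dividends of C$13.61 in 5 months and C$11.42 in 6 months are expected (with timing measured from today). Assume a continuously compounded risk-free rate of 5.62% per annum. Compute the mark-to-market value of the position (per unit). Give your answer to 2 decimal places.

-C$71.28

PV(remaining dividends) I = 13.61·e^(−0.0562·5/12) + 11.42·e^(−0.0562·6/12) = 24.3986
Current forward F = (S − I)·e^(rT) = (583.00 − 24.3986)·e^(0.0562·11/12) = 558.6014 × 1.052867 = 588.1330
Value (long) = (F − K)·e^(−rT) = (588.1330 − 513.08) × 0.949788 = 71.2844
Short position value = −(long value) = -C$71.28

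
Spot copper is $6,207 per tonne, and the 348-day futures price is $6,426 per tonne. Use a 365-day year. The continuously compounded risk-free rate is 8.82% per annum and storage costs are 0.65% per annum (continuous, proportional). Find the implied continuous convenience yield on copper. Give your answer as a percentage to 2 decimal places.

5.83%

F = S·e^((r+u−y)T) ⇒ (r+u−y) = ln(F/S)/T
ln(6426/6207) = 0.034675; /T ⇒ 0.036369
y = r + u − ln(F/S)/T = 0.0882 + 0.0065 − 0.036369 = 0.058331
y = 5.83%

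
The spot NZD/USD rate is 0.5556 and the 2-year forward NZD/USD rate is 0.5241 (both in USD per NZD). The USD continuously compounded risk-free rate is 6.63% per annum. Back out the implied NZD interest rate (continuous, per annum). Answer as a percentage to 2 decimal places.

9.55%

F = S·e^((r_USD − r_NZD)T) ⇒ r_NZD = r_USD − ln(F/S)/T
ln(0.5241/0.5556) = -0.058366; /(2) = -0.029183
r_NZD = 0.0663 + 0.029183 = 0.095483
r_NZD = 9.55%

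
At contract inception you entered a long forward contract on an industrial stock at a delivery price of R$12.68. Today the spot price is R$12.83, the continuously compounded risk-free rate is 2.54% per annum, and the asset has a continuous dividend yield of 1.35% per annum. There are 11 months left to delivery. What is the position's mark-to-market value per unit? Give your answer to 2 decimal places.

R$0.28

Current fair forward for the remaining 11 months: F = S·e^((r − q)·T), (r − q) = 0.0254 − 0.0135 = 0.0119
F = 12.83 · e^(0.0119 × 11/12) = 12.83 × 1.010968 = 12.9707
Value of long forward = (F − K)·e^(−rT) = (12.9707 − 12.68) · e^(−0.0254·11/12)
= 0.2907 × 0.976986 = 0.28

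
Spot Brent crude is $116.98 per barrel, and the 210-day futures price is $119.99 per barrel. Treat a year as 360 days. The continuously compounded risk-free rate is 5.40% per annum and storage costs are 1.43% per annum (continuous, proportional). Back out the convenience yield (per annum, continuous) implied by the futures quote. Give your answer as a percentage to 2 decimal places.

F = S·e^((r+u−y)T) ⇒ (r+u−y) = ln(F/S)/T
ln(119.99/116.98) = 0.025405; /T ⇒ 0.043551
y = r + u − ln(F/S)/T = 0.0540 + 0.0143 − 0.043551 = 0.024749
y = 2.47%

2.47%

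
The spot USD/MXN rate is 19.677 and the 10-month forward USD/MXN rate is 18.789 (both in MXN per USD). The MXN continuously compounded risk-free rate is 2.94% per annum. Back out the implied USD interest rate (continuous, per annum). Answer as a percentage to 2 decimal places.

8.48%

F = S·e^((r_MXN − r_USD)T) ⇒ r_USD = r_MXN − ln(F/S)/T
ln(18.789/19.677) = -0.046179; /(10/12) = -0.055415
r_USD = 0.0294 + 0.055415 = 0.084815
r_USD = 8.48%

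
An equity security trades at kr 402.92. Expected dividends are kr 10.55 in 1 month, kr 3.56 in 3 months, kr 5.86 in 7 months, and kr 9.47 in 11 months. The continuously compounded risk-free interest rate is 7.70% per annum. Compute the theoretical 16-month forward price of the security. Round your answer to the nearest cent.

kr 415.01

PV(dividends) I = 10.55·e^(−0.0770·1/12) + 3.56·e^(−0.0770·3/12) + 5.86·e^(−0.0770·7/12) + 9.47·e^(−0.0770·11/12)
I = 10.4825 + 3.4921 + 5.6026 + 8.8246 = 28.4018
F = (S − I)·e^(rT) = (402.92 − 28.4018) · e^(0.0770·16/12)
= 374.5182 · e^0.102667 = 374.5182 × 1.108122 = kr 415.01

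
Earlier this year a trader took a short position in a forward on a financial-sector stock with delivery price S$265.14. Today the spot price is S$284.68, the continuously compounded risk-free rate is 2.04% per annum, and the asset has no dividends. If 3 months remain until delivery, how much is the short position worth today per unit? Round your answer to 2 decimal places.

Current fair forward for the remaining 3 months: F = S·e^(r·T), r = 0.0204
F = 284.68 · e^(0.0204 × 3/12) = 284.68 × 1.005113 = 286.1356
Value of long forward = (F − K)·e^(−rT) = (286.1356 − 265.14) · e^(−0.0204·3/12)
= 20.9956 × 0.994913 = 20.89
Short position value = −(long value) = -S$20.89

-S$20.89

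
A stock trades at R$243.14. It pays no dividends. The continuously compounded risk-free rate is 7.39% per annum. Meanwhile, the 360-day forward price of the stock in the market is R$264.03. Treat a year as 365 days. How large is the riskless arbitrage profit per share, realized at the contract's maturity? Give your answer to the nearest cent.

Fair forward: F* = S·e^(carry·T), with carry = r = 0.0739
F* = 243.14 · e^(0.0739 × 360/365) = 243.14 · e^0.072888 = 243.14 × 1.075610 = R$261.5238
Market R$264.03 > fair R$261.5238: forward overpriced → cash-and-carry (buy spot, short the forward).
At maturity, profit = |F_mkt − F*| = |264.03 − 261.5238| = R$2.51 per share

R$2.51 per share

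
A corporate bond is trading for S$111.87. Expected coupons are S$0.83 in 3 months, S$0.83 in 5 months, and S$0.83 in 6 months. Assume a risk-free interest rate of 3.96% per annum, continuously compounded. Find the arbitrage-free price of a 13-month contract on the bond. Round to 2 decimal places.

S$114.21

PV(coupons) I = 0.83·e^(−0.0396·3/12) + 0.83·e^(−0.0396·5/12) + 0.83·e^(−0.0396·6/12)
I = 0.8218 + 0.8164 + 0.8137 = 2.4519
F = (S − I)·e^(rT) = (111.87 − 2.4519) · e^(0.0396·13/12)
= 109.4181 · e^0.042900 = 109.4181 × 1.043834 = S$114.21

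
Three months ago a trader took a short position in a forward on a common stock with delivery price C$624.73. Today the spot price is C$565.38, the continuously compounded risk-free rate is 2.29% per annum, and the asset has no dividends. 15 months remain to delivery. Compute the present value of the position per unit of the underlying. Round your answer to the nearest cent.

Current fair forward for the remaining 15 months: F = S·e^(r·T), r = 0.0229
F = 565.38 · e^(0.0229 × 15/12) = 565.38 × 1.029039 = 581.7981
Value of long forward = (F − K)·e^(−rT) = (581.7981 − 624.73) · e^(−0.0229·15/12)
= -42.9319 × 0.971781 = -41.72
Short position value = −(long value) = C$41.72

C$41.72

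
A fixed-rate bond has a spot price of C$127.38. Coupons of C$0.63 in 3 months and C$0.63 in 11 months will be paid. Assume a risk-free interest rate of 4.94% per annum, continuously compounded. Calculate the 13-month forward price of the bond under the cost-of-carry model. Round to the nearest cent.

PV(coupons) I = 0.63·e^(−0.0494·3/12) + 0.63·e^(−0.0494·11/12)
I = 0.6223 + 0.6021 = 1.2244
F = (S − I)·e^(rT) = (127.38 − 1.2244) · e^(0.0494·13/12)
= 126.1556 · e^0.053517 = 126.1556 × 1.054975 = C$133.09

C$133.09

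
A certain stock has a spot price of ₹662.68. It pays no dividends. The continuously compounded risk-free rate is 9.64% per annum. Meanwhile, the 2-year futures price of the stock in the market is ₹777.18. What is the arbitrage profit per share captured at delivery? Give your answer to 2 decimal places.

Fair futures: F* = S·e^(carry·T), with carry = r = 0.0964
F* = 662.68 · e^(0.0964 × 2) = 662.68 · e^0.192800 = 662.68 × 1.212640 = ₹803.5923
Market ₹777.18 < fair ₹803.5923: forward underpriced → reverse cash-and-carry (short spot, go long the forward).
At maturity, profit = |F_mkt − F*| = |777.18 − 803.5923| = ₹26.41 per share

₹26.41 per share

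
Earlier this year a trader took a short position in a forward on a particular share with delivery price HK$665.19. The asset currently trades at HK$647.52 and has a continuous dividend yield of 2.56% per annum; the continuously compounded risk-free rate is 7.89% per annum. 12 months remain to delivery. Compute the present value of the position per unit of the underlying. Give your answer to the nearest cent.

Current fair forward for the remaining 12 months: F = S·e^((r − q)·T), (r − q) = 0.0789 − 0.0256 = 0.0533
F = 647.52 · e^(0.0533 × 12/12) = 647.52 × 1.054746 = 682.9691
Value of long forward = (F − K)·e^(−rT) = (682.9691 − 665.19) · e^(−0.0789·12/12)
= 17.7791 × 0.924132 = 16.43
Short position value = −(long value) = -HK$16.43

-HK$16.43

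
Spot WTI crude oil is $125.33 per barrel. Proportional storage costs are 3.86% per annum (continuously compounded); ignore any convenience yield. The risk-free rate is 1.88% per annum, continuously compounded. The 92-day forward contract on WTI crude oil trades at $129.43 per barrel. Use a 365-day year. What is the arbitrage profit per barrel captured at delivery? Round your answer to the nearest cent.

$2.27 per barrel

Fair forward: F* = S·e^(carry·T), with carry = (r + u) = 0.0188 + 0.0386 = 0.0574
F* = 125.33 · e^(0.0574 × 92/365) = 125.33 · e^0.014468 = 125.33 × 1.014573 = $127.1564
Market $129.43 > fair $127.1564: forward overpriced → cash-and-carry (buy spot, short the forward).
At maturity, profit = |F_mkt − F*| = |129.43 − 127.1564| = $2.27 per barrel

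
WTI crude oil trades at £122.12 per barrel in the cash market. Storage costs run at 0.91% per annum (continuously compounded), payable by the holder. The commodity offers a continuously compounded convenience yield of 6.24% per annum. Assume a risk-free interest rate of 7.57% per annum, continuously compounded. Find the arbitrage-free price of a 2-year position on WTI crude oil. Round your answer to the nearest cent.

£127.72 per barrel

Net carry = r + u − y = 0.0757 + 0.0091 − 0.0624 = 0.0224
F = S·e^((r+u−y)T) = 122.12 · e^(0.0224 × 2) = 122.12 · e^0.044800
= 122.12 × 1.045819 = £127.72 per barrel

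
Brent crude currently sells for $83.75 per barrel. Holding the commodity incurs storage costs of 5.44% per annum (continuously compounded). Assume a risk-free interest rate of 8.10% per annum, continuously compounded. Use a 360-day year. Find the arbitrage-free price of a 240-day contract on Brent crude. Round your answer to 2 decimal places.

Net carry = r + u − y = 0.0810 + 0.0544 − 0.0000 = 0.1354
F = S·e^((r+u−y)T) = 83.75 · e^(0.1354 × 240/360) = 83.75 · e^0.090267
= 83.75 × 1.094466 = $91.66 per barrel

$91.66 per barrel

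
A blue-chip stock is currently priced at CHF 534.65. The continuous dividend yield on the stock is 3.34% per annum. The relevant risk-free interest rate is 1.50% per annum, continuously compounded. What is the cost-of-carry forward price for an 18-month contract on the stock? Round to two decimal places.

F = S·e^((r − q)T) = 534.65 · e^((0.0150 − 0.0334) × 18/12)
= 534.65 · e^-0.027600 = 534.65 × 0.972777
F = CHF 520.10

CHF 520.10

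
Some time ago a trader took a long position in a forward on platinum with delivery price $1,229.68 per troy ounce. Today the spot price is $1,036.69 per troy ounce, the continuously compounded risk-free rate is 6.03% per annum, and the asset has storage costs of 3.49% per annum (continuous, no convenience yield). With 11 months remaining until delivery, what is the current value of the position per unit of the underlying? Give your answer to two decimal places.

Current fair forward for the remaining 11 months: F = S·e^((r + u)·T), (r + u) = 0.0603 + 0.0349 = 0.0952
F = 1036.69 · e^(0.0952 × 11/12) = 1036.69 × 1.09118762 = 1131.2233
Value of long forward = (F − K)·e^(−rT) = (1131.2233 − 1229.68) · e^(−0.0603·11/12)
= -98.4567 × 0.94622490 = -93.16

-$93.16 per troy ounce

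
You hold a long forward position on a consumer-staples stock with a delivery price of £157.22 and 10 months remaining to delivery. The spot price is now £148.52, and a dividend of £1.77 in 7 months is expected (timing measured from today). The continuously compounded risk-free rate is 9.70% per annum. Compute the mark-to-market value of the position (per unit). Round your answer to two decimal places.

PV(remaining dividends) I = 1.77·e^(−0.0970·7/12) = 1.6726
Current forward F = (S − I)·e^(rT) = (148.52 − 1.6726)·e^(0.0970·10/12) = 146.8474 × 1.084190 = 159.2105
Value (long) = (F − K)·e^(−rT) = (159.2105 − 157.22) × 0.922347 = 1.8359
Value = £1.84

£1.84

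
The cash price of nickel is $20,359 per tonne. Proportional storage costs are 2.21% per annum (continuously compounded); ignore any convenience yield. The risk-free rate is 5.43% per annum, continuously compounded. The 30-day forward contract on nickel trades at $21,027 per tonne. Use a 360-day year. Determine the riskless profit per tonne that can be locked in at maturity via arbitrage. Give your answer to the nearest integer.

Fair forward: F* = S·e^(carry·T), with carry = (r + u) = 0.0543 + 0.0221 = 0.0764
F* = 20359 · e^(0.0764 × 30/360) = 20359 · e^0.006367 = 20359 × 1.006387 = $20489.0329
Market $21027 > fair $20489.0329: forward overpriced → cash-and-carry (buy spot, short the forward).
At maturity, profit = |F_mkt − F*| = |21027 − 20489.0329| = $538 per tonne

$538 per tonne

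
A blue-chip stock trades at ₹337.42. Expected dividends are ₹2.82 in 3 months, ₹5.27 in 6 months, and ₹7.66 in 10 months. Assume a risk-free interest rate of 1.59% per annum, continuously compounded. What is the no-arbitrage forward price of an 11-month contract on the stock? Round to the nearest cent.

₹326.55

PV(dividends) I = 2.82·e^(−0.0159·3/12) + 5.27·e^(−0.0159·6/12) + 7.66·e^(−0.0159·10/12)
I = 2.8088 + 5.2283 + 7.5592 = 15.5963
F = (S − I)·e^(rT) = (337.42 − 15.5963) · e^(0.0159·11/12)
= 321.8237 · e^0.014575 = 321.8237 × 1.014682 = ₹326.55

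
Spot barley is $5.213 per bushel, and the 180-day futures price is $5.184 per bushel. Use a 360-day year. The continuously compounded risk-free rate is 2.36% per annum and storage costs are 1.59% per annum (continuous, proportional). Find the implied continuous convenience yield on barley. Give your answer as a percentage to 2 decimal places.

5.07%

F = S·e^((r+u−y)T) ⇒ (r+u−y) = ln(F/S)/T
ln(5.184/5.213) = -0.005579; /T ⇒ -0.011158
y = r + u − ln(F/S)/T = 0.0236 + 0.0159 + 0.011158 = 0.050658
y = 5.07%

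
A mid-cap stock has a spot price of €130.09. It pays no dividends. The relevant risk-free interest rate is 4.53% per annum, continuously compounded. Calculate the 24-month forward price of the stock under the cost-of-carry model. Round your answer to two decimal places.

€142.43

F = S·e^(rT) = 130.09 · e^(0.0453 × 24/12)
= 130.09 · e^0.090600 = 130.09 × 1.094831
F = €142.43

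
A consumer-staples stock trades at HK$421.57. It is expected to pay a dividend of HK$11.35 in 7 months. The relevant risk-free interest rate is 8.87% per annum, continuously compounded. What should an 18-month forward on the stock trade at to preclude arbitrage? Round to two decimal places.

PV(dividends) I = 11.35·e^(−0.0887·7/12)
I = 10.7777
F = (S − I)·e^(rT) = (421.57 − 10.7777) · e^(0.0887·18/12)
= 410.7923 · e^0.133050 = 410.7923 × 1.142307 = HK$469.25

HK$469.25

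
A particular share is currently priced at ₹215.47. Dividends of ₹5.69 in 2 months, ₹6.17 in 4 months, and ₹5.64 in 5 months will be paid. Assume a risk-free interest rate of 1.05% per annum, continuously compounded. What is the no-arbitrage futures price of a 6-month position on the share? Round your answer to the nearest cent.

₹199.07

PV(dividends) I = 5.69·e^(−0.0105·2/12) + 6.17·e^(−0.0105·4/12) + 5.64·e^(−0.0105·5/12)
I = 5.6801 + 6.1484 + 5.6154 = 17.4439
F = (S − I)·e^(rT) = (215.47 − 17.4439) · e^(0.0105·6/12)
= 198.0261 · e^0.005250 = 198.0261 × 1.005264 = ₹199.07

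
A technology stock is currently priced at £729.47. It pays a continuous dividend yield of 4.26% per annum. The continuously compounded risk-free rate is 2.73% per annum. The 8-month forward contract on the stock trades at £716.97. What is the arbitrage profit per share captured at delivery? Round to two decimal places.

£5.10 per share

Fair forward: F* = S·e^(carry·T), with carry = (r − q) = 0.0273 − 0.0426 = -0.0153
F* = 729.47 · e^(-0.0153 × 8/12) = 729.47 · e^-0.010200 = 729.47 × 0.989852 = £722.0673
Market £716.97 < fair £722.0673: forward underpriced → reverse cash-and-carry (short spot, go long the forward).
At maturity, profit = |F_mkt − F*| = |716.97 − 722.0673| = £5.10 per share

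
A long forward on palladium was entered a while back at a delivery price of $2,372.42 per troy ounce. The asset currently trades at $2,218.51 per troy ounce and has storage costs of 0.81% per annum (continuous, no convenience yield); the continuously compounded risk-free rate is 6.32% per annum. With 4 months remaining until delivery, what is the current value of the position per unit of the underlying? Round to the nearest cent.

Current fair forward for the remaining 4 months: F = S·e^((r + u)·T), (r + u) = 0.0632 + 0.0081 = 0.0713
F = 2218.51 · e^(0.0713 × 4/12) = 2218.51 × 1.02405134 = 2271.8681
Value of long forward = (F − K)·e^(−rT) = (2271.8681 − 2372.42) · e^(−0.0632·4/12)
= -100.5519 × 0.97915369 = -98.46

-$98.46 per troy ounce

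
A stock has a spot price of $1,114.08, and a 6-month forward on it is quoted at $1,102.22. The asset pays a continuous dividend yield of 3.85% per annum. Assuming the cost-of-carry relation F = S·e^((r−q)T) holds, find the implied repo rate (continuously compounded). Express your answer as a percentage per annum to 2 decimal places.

1.71%

From F = S·e^((r−q)T): (r − q) = ln(F/S)/T
ln(1102.22/1114.08) = ln(0.989354) = -0.010703
(r − q) = -0.010703 / (6/12) = -0.021406
r = ln(F/S)/T + q = -0.021406 + 0.0385 = 0.017094
r = 1.71%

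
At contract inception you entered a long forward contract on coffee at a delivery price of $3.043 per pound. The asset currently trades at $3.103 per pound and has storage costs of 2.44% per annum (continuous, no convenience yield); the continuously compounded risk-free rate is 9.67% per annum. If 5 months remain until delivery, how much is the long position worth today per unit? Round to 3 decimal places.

$0.212 per pound

Current fair forward for the remaining 5 months: F = S·e^((r + u)·T), (r + u) = 0.0967 + 0.0244 = 0.1211
F = 3.103 · e^(0.1211 × 5/12) = 3.103 × 1.051753 = 3.2636
Value of long forward = (F − K)·e^(−rT) = (3.2636 − 3.043) · e^(−0.0967·5/12)
= 0.2206 × 0.960509 = 0.212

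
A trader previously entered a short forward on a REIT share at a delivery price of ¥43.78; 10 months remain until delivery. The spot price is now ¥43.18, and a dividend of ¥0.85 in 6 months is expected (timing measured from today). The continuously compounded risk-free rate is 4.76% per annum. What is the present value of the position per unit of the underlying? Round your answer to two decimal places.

-¥0.27

PV(remaining dividends) I = 0.85·e^(−0.0476·6/12) = 0.8300
Current forward F = (S − I)·e^(rT) = (43.18 − 0.8300)·e^(0.0476·10/12) = 42.3500 × 1.040464 = 44.0637
Value (long) = (F − K)·e^(−rT) = (44.0637 − 43.78) × 0.961110 = 0.2727
Short position value = −(long value) = -¥0.27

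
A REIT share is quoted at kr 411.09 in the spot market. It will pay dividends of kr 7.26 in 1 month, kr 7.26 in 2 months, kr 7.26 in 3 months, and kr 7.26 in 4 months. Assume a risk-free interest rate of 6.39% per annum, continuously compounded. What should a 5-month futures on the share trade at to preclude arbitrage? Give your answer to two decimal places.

kr 392.75

PV(dividends) I = 7.26·e^(−0.0639·1/12) + 7.26·e^(−0.0639·2/12) + 7.26·e^(−0.0639·3/12) + 7.26·e^(−0.0639·4/12)
I = 7.2214 + 7.1831 + 7.1449 + 7.1070 = 28.6564
F = (S − I)·e^(rT) = (411.09 − 28.6564) · e^(0.0639·5/12)
= 382.4336 · e^0.026625 = 382.4336 × 1.026983 = kr 392.75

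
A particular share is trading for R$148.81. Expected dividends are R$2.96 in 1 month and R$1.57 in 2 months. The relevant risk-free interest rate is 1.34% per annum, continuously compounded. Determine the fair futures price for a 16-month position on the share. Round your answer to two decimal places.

R$146.89

PV(dividends) I = 2.96·e^(−0.0134·1/12) + 1.57·e^(−0.0134·2/12)
I = 2.9567 + 1.5665 = 4.5232
F = (S − I)·e^(rT) = (148.81 − 4.5232) · e^(0.0134·16/12)
= 144.2868 · e^0.017867 = 144.2868 × 1.018028 = R$146.89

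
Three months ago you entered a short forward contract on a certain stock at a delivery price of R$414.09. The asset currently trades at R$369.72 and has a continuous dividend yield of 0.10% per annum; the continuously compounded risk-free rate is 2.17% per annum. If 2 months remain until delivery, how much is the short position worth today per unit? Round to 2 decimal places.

Current fair forward for the remaining 2 months: F = S·e^((r − q)·T), (r − q) = 0.0217 − 0.0010 = 0.0207
F = 369.72 · e^(0.0207 × 2/12) = 369.72 × 1.003456 = 370.9978
Value of long forward = (F − K)·e^(−rT) = (370.9978 − 414.09) · e^(−0.0217·2/12)
= -43.0922 × 0.996390 = -42.94
Short position value = −(long value) = R$42.94

R$42.94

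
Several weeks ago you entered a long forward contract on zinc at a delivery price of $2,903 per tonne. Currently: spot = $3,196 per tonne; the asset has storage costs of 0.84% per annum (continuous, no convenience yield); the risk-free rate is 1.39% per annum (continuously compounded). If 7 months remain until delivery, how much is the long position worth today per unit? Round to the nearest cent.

Current fair forward for the remaining 7 months: F = S·e^((r + u)·T), (r + u) = 0.0139 + 0.0084 = 0.0223
F = 3196 · e^(0.0223 × 7/12) = 3196 × 1.01309331 = 3237.8462
Value of long forward = (F − K)·e^(−rT) = (3237.8462 − 2903) · e^(−0.0139·7/12)
= 334.8462 × 0.99192445 = 332.14

$332.14 per tonne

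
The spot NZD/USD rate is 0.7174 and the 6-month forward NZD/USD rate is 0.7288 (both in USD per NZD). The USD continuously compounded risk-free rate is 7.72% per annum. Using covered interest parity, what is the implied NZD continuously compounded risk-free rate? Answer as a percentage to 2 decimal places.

F = S·e^((r_USD − r_NZD)T) ⇒ r_NZD = r_USD − ln(F/S)/T
ln(0.7288/0.7174) = 0.015766; /(6/12) = 0.031532
r_NZD = 0.0772 − 0.031532 = 0.045668
r_NZD = 4.57%

4.57%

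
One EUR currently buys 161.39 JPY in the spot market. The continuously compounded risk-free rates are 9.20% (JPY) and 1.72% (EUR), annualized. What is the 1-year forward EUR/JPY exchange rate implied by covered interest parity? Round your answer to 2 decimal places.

173.92

F = S·e^((r_JPY − r_EUR)T) = 161.39 · e^((0.0920 − 0.0172) × 12/12)
= 161.39 · e^0.074800 = 161.39 × 1.077669
F = 173.92 JPY per EUR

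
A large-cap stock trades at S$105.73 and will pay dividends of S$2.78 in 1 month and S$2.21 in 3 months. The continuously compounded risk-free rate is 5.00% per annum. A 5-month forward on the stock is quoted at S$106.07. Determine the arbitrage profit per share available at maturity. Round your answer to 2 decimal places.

S$3.17 per share

PV(dividends) I = 2.78·e^(−0.0500·1/12) + 2.21·e^(−0.0500·3/12) = 4.9510
Fair forward F* = (S − I)·e^(rT) = (105.73 − 4.9510)·e^0.020833 = 100.7790 × 1.021052 = 102.9006
Market S$106.07 > fair 102.9006: forward overpriced → cash-and-carry (borrow at r, buy the stock and collect the dividends, short the forward).
Profit at T = |F_mkt − F*| = |106.07 − 102.9006| = S$3.17 per share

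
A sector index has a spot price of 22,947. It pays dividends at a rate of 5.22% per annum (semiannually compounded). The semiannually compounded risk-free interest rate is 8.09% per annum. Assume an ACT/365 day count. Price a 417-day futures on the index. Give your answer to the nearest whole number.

F = S · (1+r/2)^(2T) / (1+q/2)^(2T)
= 22947 × 1.094837 / 1.060639 = 22947 × 1.032243
F = 23,687

23,687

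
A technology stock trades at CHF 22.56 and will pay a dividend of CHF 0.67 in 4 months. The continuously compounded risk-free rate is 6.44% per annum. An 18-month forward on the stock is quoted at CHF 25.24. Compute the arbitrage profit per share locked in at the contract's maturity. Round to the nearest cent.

CHF 1.11 per share

PV(dividends) I = 0.67·e^(−0.0644·4/12) = 0.6558
Fair forward F* = (S − I)·e^(rT) = (22.56 − 0.6558)·e^0.096600 = 21.9042 × 1.101420 = 24.1257
Market CHF 25.24 > fair 24.1257: forward overpriced → cash-and-carry (borrow at r, buy the stock and collect the dividends, short the forward).
Profit at T = |F_mkt − F*| = |25.24 − 24.1257| = CHF 1.11 per share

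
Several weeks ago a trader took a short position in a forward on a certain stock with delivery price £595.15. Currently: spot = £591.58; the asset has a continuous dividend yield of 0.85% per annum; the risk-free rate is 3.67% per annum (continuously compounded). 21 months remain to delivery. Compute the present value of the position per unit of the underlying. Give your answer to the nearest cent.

-£24.72

Current fair forward for the remaining 21 months: F = S·e^((r − q)·T), (r − q) = 0.0367 − 0.0085 = 0.0282
F = 591.58 · e^(0.0282 × 21/12) = 591.58 × 1.050588 = 621.5068
Value of long forward = (F − K)·e^(−rT) = (621.5068 − 595.15) · e^(−0.0367·21/12)
= 26.3568 × 0.937794 = 24.72
Short position value = −(long value) = -£24.72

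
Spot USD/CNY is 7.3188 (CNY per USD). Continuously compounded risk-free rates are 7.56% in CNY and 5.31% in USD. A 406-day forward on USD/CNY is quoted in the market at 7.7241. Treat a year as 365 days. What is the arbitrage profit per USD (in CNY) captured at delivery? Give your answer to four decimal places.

0.2198 per USD (in CNY)

Fair forward: F* = S·e^(carry·T), with carry = (r_CNY − r_USD) = 0.0756 − 0.0531 = 0.0225
F* = 7.3188 · e^(0.0225 × 406/365) = 7.3188 · e^0.025027 = 7.3188 × 1.025343 = 7.5043
Market 7.7241 > fair 7.5043: forward overpriced → cash-and-carry (buy spot, short the forward).
At maturity, profit = |F_mkt − F*| = |7.7241 − 7.5043| = 0.2198 per USD (in CNY)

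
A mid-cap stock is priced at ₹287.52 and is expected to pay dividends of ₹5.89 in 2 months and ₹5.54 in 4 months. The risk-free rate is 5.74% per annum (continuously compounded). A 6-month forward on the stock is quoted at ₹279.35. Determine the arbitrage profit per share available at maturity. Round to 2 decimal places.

₹4.94 per share

PV(dividends) I = 5.89·e^(−0.0574·2/12) + 5.54·e^(−0.0574·4/12) = 11.2689
Fair forward F* = (S − I)·e^(rT) = (287.52 − 11.2689)·e^0.028700 = 276.2511 × 1.029116 = 284.2944
Market ₹279.35 < fair 284.2944: forward underpriced → reverse cash-and-carry (short the stock, invest proceeds at r, pay the dividends, go long the forward).
Profit at T = |F_mkt − F*| = |279.35 − 284.2944| = ₹4.94 per share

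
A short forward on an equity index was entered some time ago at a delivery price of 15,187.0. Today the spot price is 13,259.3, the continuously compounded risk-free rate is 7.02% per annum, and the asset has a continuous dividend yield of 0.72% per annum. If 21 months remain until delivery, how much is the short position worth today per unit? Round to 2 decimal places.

Current fair forward for the remaining 21 months: F = S·e^((r − q)·T), (r − q) = 0.0702 − 0.0072 = 0.0630
F = 13259.3 · e^(0.0630 × 21/12) = 13259.3 × 1.11655717 = 14804.7665
Value of long forward = (F − K)·e^(−rT) = (14804.7665 − 15187.0) · e^(−0.0702·21/12)
= -382.2335 × 0.88439631 = -338.05
Short position value = −(long value) = 338.05

338.05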